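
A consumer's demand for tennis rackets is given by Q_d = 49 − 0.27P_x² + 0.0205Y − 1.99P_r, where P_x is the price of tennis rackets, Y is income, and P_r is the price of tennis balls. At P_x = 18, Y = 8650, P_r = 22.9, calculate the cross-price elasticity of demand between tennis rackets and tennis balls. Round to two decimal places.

-0.49

Q_d = 49 − 0.27(18)² + 0.0205(8650) − 1.99(22.9) = 49 − 87.48 + 177.325 − 45.571 = 93.274.
∂Q_d/∂P_r = −1.99, so E_xy = -1.99·(22.9/93.274) ≈ -0.49.
E_xy < 0: the goods are complements.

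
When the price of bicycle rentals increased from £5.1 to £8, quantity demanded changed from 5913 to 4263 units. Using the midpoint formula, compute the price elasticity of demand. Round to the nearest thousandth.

%Δq = (4263 − 5913)/[(5913 + 4263)/2] = -1650/5088 ≈ -0.3243.
%ΔP = (8 − 5.1)/[(5.1 + 8)/2] = 2.9/6.55 ≈ 0.4427.
Arc elasticity E = %Δq/%ΔP ≈ -0.3243/0.4427 ≈ -0.732.
|E| < 1: demand is inelastic over this range.

-0.732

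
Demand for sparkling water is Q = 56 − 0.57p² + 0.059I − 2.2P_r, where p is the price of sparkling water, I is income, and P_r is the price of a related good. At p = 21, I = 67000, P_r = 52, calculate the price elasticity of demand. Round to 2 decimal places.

-0.14

Evaluating quantity at (p, I, P_r) gives Q = 56 − 0.57(21)² + 0.059(67000) − 2.2(52) = 56 − 251.37 + 3953 − 114.4 = 3643.23.
∂Q/∂p = −2·0.57·p = -23.94, so E_p = -23.94·(21/3643.23) ≈ -0.14.
|E_p| < 1: demand is inelastic.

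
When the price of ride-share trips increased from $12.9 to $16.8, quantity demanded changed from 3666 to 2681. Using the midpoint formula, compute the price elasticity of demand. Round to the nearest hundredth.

-1.18

%ΔQ = (2681 − 3666)/[(3666 + 2681)/2] = -985/3173.5 ≈ -0.3104.
%ΔP = (16.8 − 12.9)/[(12.9 + 16.8)/2] = 3.9/14.85 ≈ 0.2626.
Arc elasticity E = %ΔQ/%ΔP ≈ -0.3104/0.2626 ≈ -1.18.
|E| > 1: demand is elastic over this range.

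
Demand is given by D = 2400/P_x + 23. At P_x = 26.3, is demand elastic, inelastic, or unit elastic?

inelastic

At P_x = 26.3, D = 114.2548.
dD/dP_x = −2400/P_x² = −3.4698.
Point elasticity E = (dD/dP_x)·(P_x/D) = -3.4698 × 26.3/114.2548 ≈ -0.799.
|E| ≈ 0.799 < 1, so demand is inelastic.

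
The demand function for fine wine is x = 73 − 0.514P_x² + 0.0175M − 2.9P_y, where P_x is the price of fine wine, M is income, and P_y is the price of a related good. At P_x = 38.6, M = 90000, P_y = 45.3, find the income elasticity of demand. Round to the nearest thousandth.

First evaluate x: 73 − 0.514(38.6)² + 0.0175(90000) − 2.9(45.3) = 73 − 765.8394 + 1575 − 131.37 = 750.7906.
∂x/∂M = +0.0175, so E_I = 0.0175·(90000/750.7906) ≈ 2.098.
E_I > 1: normal good (luxury).

2.098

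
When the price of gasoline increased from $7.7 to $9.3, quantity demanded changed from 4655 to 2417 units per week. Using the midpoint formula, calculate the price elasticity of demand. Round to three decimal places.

-3.362

%ΔQ = (2417 − 4655)/[(4655 + 2417)/2] = -2238/3536 ≈ -0.6329.
%ΔP = (9.3 − 7.7)/[(7.7 + 9.3)/2] = 1.6/8.5 ≈ 0.1882.
Arc elasticity E = %ΔQ/%ΔP ≈ -0.6329/0.1882 ≈ -3.362.
|E| > 1: demand is elastic over this range.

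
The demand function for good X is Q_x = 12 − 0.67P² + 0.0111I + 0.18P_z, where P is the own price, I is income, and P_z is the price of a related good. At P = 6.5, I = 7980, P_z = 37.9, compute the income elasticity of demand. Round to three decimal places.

Evaluating quantity at (P, I, P_z) gives Q_x = 12 − 0.67(6.5)² + 0.0111(7980) + 0.18(37.9) = 12 − 28.3075 + 88.578 + 6.822 = 79.0925.
∂Q_x/∂I = +0.0111, so E_I = 0.0111·(7980/79.0925) ≈ 1.120.
E_I > 1: normal good (luxury).

1.120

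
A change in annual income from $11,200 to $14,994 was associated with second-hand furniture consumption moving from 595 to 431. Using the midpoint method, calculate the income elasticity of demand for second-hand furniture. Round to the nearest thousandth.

-1.104

%ΔQ = (431 − 595)/[(595+431)/2] = -164/513 ≈ -0.3197.
%ΔY = (14,994 − 11,200)/[(11,200+14,994)/2] = 3794/13097 ≈ 0.2897.
E_I = %ΔQ/%ΔY ≈ -1.104.
E_I < 0: inferior good.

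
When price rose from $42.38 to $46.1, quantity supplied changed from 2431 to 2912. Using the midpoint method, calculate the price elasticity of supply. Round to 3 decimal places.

2.141

%Δq = (2912 − 2431)/[(2431 + 2912)/2] = 481/2671.5 ≈ 0.1800.
%ΔP = (46.1 − 42.38)/[(42.38 + 46.1)/2] = 3.72/44.24 ≈ 0.0841.
Arc elasticity E = %Δq/%ΔP ≈ 0.1800/0.0841 ≈ 2.141.
|E| > 1: supply is elastic over this range.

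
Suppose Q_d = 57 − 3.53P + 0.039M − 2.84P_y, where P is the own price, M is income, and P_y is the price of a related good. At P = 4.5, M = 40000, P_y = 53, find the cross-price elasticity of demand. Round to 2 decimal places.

First evaluate Q_d: 57 − 3.53(4.5) + 0.039(40000) − 2.84(53) = 57 − 15.885 + 1560 − 150.52 = 1450.595.
∂Q_d/∂P_y = −2.84, so E_xy = -2.84·(53/1450.595) ≈ -0.10.
E_xy < 0: the goods are complements.

-0.10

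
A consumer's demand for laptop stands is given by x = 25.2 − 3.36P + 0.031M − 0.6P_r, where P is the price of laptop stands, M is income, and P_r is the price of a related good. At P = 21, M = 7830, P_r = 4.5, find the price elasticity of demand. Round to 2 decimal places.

At the given point, x = 25.2 − 3.36(21) + 0.031(7830) − 0.6(4.5) = 25.2 − 70.56 + 242.73 − 2.7 = 194.67.
∂x/∂P = −3.36, so E_p = (−3.36)·(21/194.67) ≈ -0.36.
|E_p| < 1: demand is inelastic.

-0.36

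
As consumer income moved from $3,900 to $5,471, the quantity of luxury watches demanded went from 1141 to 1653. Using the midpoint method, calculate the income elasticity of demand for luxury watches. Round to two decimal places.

%ΔQ = (1653 − 1141)/[(1141+1653)/2] = 512/1397 ≈ 0.3665.
%ΔI = (5,471 − 3,900)/[(3,900+5,471)/2] = 1571/4685.5 ≈ 0.3353.
E_I = %ΔQ/%ΔI ≈ 1.09.
E_I > 1: normal good (luxury).

1.09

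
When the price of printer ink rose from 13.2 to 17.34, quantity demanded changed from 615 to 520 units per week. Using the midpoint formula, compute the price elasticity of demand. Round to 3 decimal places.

-0.617

%ΔQ = (520 − 615)/[(615 + 520)/2] = -95/567.5 ≈ -0.1674.
%Δp = (17.34 − 13.2)/[(13.2 + 17.34)/2] = 4.14/15.27 ≈ 0.2711.
Arc elasticity E = %ΔQ/%Δp ≈ -0.1674/0.2711 ≈ -0.617.
|E| < 1: demand is inelastic over this range.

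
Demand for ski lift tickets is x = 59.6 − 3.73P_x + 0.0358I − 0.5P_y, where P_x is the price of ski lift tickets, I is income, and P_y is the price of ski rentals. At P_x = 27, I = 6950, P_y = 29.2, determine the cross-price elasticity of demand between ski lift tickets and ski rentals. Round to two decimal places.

Substituting, x = 59.6 − 3.73(27) + 0.0358(6950) − 0.5(29.2) = 59.6 − 100.71 + 248.81 − 14.6 = 193.1.
∂x/∂P_y = −0.5, so E_xy = -0.5·(29.2/193.1) ≈ -0.08.
E_xy < 0: the goods are complements.

-0.08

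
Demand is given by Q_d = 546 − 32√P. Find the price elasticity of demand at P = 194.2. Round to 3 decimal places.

At P = 194.2, Q_d = 100.0619.
dQ_d/dP = −32/(2√P) = −32/(2·13.9356).
Point elasticity E = (dQ_d/dP)·(P/Q_d) = -1.1481 × 194.2/100.0619 ≈ -2.228.
|E| > 1, so demand is elastic at this price.

-2.228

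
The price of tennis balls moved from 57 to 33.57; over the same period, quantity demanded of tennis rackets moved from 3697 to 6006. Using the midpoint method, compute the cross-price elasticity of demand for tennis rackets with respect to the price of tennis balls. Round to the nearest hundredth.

-0.92

%ΔQ_x = (6006 − 3697)/[(3697+6006)/2] = 2309/4851.5 ≈ 0.4759.
%ΔP_y = (33.57 − 57)/[(57+33.57)/2] ≈ -0.5174.
E_xy = 0.4759/-0.5174 ≈ -0.92.
E_xy < 0, so tennis rackets and tennis balls are complements.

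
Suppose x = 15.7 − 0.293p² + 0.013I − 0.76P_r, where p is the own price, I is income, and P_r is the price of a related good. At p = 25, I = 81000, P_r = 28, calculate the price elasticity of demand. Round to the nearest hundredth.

-0.42

At the given point, x = 15.7 − 0.293(25)² + 0.013(81000) − 0.76(28) = 15.7 − 183.125 + 1053 − 21.28 = 864.295.
∂x/∂p = −2·0.293·p = -14.65, so E_p = -14.65·(25/864.295) ≈ -0.42.
|E_p| < 1: demand is inelastic.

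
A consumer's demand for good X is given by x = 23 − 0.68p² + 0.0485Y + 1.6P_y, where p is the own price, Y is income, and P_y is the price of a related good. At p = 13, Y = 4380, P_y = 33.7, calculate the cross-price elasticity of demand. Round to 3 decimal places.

At the given point, x = 23 − 0.68(13)² + 0.0485(4380) + 1.6(33.7) = 23 − 114.92 + 212.43 + 53.92 = 174.43.
∂x/∂P_y = +1.6, so E_xy = 1.6·(33.7/174.43) ≈ 0.309.
E_xy > 0: the goods are substitutes.

0.309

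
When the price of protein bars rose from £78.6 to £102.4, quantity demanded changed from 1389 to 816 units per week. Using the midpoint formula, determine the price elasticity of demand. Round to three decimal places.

%ΔQ = (816 − 1389)/[(1389 + 816)/2] = -573/1102.5 ≈ -0.5197.
%ΔP = (102.4 − 78.6)/[(78.6 + 102.4)/2] = 23.8/90.5 ≈ 0.2630.
Arc elasticity E = %ΔQ/%ΔP ≈ -0.5197/0.2630 ≈ -1.976.
|E| > 1: demand is elastic over this range.

-1.976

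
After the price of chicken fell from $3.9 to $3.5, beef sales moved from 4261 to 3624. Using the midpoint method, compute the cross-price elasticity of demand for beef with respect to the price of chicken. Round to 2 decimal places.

%ΔQ_x = (3624 − 4261)/[(4261+3624)/2] = -637/3942.5 ≈ -0.1616.
%ΔP_y = (3.5 − 3.9)/[(3.9+3.5)/2] ≈ -0.1081.
E_xy = -0.1616/-0.1081 ≈ 1.49.
E_xy > 0, so beef and chicken are substitutes.

1.49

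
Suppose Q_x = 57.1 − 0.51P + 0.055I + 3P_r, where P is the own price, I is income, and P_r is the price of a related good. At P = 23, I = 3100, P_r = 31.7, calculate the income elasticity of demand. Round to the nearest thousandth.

Substituting, Q_x = 57.1 − 0.51(23) + 0.055(3100) + 3(31.7) = 57.1 − 11.73 + 170.5 + 95.1 = 310.97.
∂Q_x/∂I = +0.055, so E_I = 0.055·(3100/310.97) ≈ 0.548.
E_I ∈ (0,1): normal good (necessity).

0.548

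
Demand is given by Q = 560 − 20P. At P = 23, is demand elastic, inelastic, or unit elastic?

At P = 23, Q = 100.
dQ/dP = −20.
Point elasticity E = (dQ/dP)·(P/Q) = -20 × 23/100 ≈ -4.600.
|E| ≈ 4.600 > 1, so demand is elastic.

elastic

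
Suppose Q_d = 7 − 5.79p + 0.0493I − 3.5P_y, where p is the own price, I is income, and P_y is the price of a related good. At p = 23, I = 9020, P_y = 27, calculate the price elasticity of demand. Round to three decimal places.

Evaluating quantity at (p, I, P_y) gives Q_d = 7 − 5.79(23) + 0.0493(9020) − 3.5(27) = 7 − 133.17 + 444.686 − 94.5 = 224.016.
∂Q_d/∂p = −5.79, so E_p = (−5.79)·(23/224.016) ≈ -0.594.
|E_p| < 1: demand is inelastic.

-0.594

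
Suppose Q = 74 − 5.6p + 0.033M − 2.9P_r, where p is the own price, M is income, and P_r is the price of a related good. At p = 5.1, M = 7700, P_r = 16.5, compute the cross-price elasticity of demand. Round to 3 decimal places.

-0.190

Q = 74 − 5.6(5.1) + 0.033(7700) − 2.9(16.5) = 74 − 28.56 + 254.1 − 47.85 = 251.69.
∂Q/∂P_r = −2.9, so E_xy = -2.9·(16.5/251.69) ≈ -0.190.
E_xy < 0: the goods are complements.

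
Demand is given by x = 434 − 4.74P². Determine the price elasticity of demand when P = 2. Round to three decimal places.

At P = 2, x = 415.04.
dx/dP = −2·4.74·P = −18.96.
Point elasticity E = (dx/dP)·(P/x) = -18.96 × 2/415.04 ≈ -0.091.
|E| < 1, so demand is inelastic at this price.

-0.091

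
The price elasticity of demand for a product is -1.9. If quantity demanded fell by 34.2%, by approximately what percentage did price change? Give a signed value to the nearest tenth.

18.0

%ΔQ ≈ E × %ΔP ⇒ %ΔP = %ΔQ / E = (-34.2%)/(-1.9) = 18.0%.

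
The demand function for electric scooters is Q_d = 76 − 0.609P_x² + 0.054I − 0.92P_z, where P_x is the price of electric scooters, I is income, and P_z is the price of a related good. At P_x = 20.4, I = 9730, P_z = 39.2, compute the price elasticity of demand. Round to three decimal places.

Q_d = 76 − 0.609(20.4)² + 0.054(9730) − 0.92(39.2) = 76 − 253.4414 + 525.42 − 36.064 = 311.9146.
∂Q_d/∂P_x = −2·0.609·P_x = -24.8472, so E_p = -24.8472·(20.4/311.9146) ≈ -1.625.
|E_p| > 1: demand is elastic.

-1.625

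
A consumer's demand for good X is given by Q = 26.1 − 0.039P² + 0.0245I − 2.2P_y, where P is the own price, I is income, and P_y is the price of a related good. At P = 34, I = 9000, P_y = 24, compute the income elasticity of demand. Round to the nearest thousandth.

1.483

At the given point, Q = 26.1 − 0.039(34)² + 0.0245(9000) − 2.2(24) = 26.1 − 45.084 + 220.5 − 52.8 = 148.716.
∂Q/∂I = +0.0245, so E_I = 0.0245·(9000/148.716) ≈ 1.483.
E_I > 1: normal good (luxury).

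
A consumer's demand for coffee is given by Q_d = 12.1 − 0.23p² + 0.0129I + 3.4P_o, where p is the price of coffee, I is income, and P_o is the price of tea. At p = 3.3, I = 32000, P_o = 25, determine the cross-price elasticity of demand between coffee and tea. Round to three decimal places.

Evaluating quantity at (p, I, P_o) gives Q_d = 12.1 − 0.23(3.3)² + 0.0129(32000) + 3.4(25) = 12.1 − 2.5047 + 412.8 + 85 = 507.3953.
∂Q_d/∂P_o = +3.4, so E_xy = 3.4·(25/507.3953) ≈ 0.168.
E_xy > 0: the goods are substitutes.

0.168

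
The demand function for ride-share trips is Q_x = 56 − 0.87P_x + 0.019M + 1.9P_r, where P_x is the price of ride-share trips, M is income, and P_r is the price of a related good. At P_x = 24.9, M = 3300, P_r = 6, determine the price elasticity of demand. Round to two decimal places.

-0.20

First evaluate Q_x: 56 − 0.87(24.9) + 0.019(3300) + 1.9(6) = 56 − 21.663 + 62.7 + 11.4 = 108.437.
∂Q_x/∂P_x = −0.87, so E_p = (−0.87)·(24.9/108.437) ≈ -0.20.
|E_p| < 1: demand is inelastic.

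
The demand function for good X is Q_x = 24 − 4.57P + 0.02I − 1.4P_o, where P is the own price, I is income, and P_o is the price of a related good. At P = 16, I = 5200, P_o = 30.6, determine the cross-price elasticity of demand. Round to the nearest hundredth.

Q_x = 24 − 4.57(16) + 0.02(5200) − 1.4(30.6) = 24 − 73.12 + 104 − 42.84 = 12.04.
∂Q_x/∂P_o = −1.4, so E_xy = -1.4·(30.6/12.04) ≈ -3.56.
E_xy < 0: the goods are complements.

-3.56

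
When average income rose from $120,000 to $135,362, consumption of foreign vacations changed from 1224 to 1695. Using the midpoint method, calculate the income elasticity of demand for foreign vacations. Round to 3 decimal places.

2.682

%ΔQ = (1695 − 1224)/[(1224+1695)/2] = 471/1459.5 ≈ 0.3227.
%ΔM = (135,362 − 120,000)/[(120,000+135,362)/2] = 15362/127681 ≈ 0.1203.
E_I = %ΔQ/%ΔM ≈ 2.682.
E_I > 1: normal good (luxury).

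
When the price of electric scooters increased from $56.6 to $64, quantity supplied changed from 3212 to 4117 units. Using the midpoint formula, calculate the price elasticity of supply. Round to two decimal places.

%ΔQ = (4117 − 3212)/[(3212 + 4117)/2] = 905/3664.5 ≈ 0.2470.
%Δp = (64 − 56.6)/[(56.6 + 64)/2] = 7.4/60.3 ≈ 0.1227.
Arc elasticity E = %ΔQ/%Δp ≈ 0.2470/0.1227 ≈ 2.01.
|E| > 1: supply is elastic over this range.

2.01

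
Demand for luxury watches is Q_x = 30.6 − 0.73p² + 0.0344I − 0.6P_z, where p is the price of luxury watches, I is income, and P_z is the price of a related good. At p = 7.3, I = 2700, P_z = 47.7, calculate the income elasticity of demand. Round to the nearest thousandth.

Evaluating quantity at (p, I, P_z) gives Q_x = 30.6 − 0.73(7.3)² + 0.0344(2700) − 0.6(47.7) = 30.6 − 38.9017 + 92.88 − 28.62 = 55.9583.
∂Q_x/∂I = +0.0344, so E_I = 0.0344·(2700/55.9583) ≈ 1.660.
E_I > 1: normal good (luxury).

1.660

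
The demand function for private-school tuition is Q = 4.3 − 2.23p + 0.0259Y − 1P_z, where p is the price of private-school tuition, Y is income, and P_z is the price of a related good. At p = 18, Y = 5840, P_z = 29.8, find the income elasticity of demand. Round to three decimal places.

First evaluate Q: 4.3 − 2.23(18) + 0.0259(5840) − 1(29.8) = 4.3 − 40.14 + 151.256 − 29.8 = 85.616.
∂Q/∂Y = +0.0259, so E_I = 0.0259·(5840/85.616) ≈ 1.767.
E_I > 1: normal good (luxury).

1.767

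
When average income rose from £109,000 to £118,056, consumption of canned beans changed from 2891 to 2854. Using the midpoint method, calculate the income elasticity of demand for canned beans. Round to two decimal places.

%ΔQ = (2854 − 2891)/[(2891+2854)/2] = -37/2872.5 ≈ -0.0129.
%ΔY = (118,056 − 109,000)/[(109,000+118,056)/2] = 9056/113528 ≈ 0.0798.
E_I = %ΔQ/%ΔY ≈ -0.16.
E_I < 0: inferior good.

-0.16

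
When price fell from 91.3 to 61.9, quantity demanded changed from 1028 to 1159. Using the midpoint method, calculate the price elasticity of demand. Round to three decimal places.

-0.312

%Δq = (1159 − 1028)/[(1028 + 1159)/2] = 131/1093.5 ≈ 0.1198.
%ΔP = (61.9 − 91.3)/[(91.3 + 61.9)/2] = -29.4/76.6 ≈ -0.3838.
Arc elasticity E = %Δq/%ΔP ≈ 0.1198/-0.3838 ≈ -0.312.
|E| < 1: demand is inelastic over this range.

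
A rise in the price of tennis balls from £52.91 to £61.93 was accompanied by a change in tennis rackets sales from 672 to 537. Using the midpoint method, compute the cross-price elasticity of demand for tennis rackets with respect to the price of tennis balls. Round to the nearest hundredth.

%ΔQ_x = (537 − 672)/[(672+537)/2] = -135/604.5 ≈ -0.2233.
%ΔP_y = (61.93 − 52.91)/[(52.91+61.93)/2] ≈ 0.1571.
E_xy = -0.2233/0.1571 ≈ -1.42.
E_xy < 0, so tennis rackets and tennis balls are complements.

-1.42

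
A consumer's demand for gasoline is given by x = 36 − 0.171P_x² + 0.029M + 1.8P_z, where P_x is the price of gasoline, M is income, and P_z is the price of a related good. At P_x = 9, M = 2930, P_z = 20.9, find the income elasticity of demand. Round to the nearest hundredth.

0.59

x = 36 − 0.171(9)² + 0.029(2930) + 1.8(20.9) = 36 − 13.851 + 84.97 + 37.62 = 144.739.
∂x/∂M = +0.029, so E_I = 0.029·(2930/144.739) ≈ 0.59.
E_I ∈ (0,1): normal good (necessity).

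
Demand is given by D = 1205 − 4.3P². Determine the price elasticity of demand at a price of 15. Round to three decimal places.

-8.147

At P = 15, D = 237.5.
dD/dP = −2·4.3·P = −129.
Point elasticity E = (dD/dP)·(P/D) = -129 × 15/237.5 ≈ -8.147.
|E| > 1, so demand is elastic at this price.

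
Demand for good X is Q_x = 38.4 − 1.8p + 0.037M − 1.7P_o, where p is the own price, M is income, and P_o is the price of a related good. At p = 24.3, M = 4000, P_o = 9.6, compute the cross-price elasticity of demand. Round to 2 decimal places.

First evaluate Q_x: 38.4 − 1.8(24.3) + 0.037(4000) − 1.7(9.6) = 38.4 − 43.74 + 148 − 16.32 = 126.34.
∂Q_x/∂P_o = −1.7, so E_xy = -1.7·(9.6/126.34) ≈ -0.13.
E_xy < 0: the goods are complements.

-0.13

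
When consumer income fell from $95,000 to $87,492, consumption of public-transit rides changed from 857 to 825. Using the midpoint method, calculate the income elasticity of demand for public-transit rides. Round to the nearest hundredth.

0.46

%ΔQ = (825 − 857)/[(857+825)/2] = -32/841 ≈ -0.0380.
%ΔI = (87,492 − 95,000)/[(95,000+87,492)/2] = -7508/91246 ≈ -0.0823.
E_I = %ΔQ/%ΔI ≈ 0.46.
E_I ∈ (0,1): normal good (necessity).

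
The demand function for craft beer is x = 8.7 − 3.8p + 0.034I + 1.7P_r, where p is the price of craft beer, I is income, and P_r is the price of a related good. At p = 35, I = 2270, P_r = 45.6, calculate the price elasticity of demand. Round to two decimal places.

-4.38

First evaluate x: 8.7 − 3.8(35) + 0.034(2270) + 1.7(45.6) = 8.7 − 133 + 77.18 + 77.52 = 30.4.
∂x/∂p = −3.8, so E_p = (−3.8)·(35/30.4) ≈ -4.38.
|E_p| > 1: demand is elastic.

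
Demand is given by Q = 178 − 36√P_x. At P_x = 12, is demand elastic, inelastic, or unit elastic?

At P_x = 12, Q = 53.2923.
dQ/dP_x = −36/(2√P_x) = −36/(2·3.4641).
Point elasticity E = (dQ/dP_x)·(P_x/Q) = -5.1962 × 12/53.2923 ≈ -1.170.
|E| ≈ 1.170 > 1, so demand is elastic.

elastic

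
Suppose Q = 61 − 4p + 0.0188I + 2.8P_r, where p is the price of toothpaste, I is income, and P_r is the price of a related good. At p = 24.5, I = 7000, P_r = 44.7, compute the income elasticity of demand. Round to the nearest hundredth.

At the given point, Q = 61 − 4(24.5) + 0.0188(7000) + 2.8(44.7) = 61 − 98 + 131.6 + 125.16 = 219.76.
∂Q/∂I = +0.0188, so E_I = 0.0188·(7000/219.76) ≈ 0.60.
E_I ∈ (0,1): normal good (necessity).

0.60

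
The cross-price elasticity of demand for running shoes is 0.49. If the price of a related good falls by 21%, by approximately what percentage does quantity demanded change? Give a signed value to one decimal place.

%ΔQ ≈ E × %ΔP_y = (0.49) × (-21%) ≈ -10.3%.

-10.3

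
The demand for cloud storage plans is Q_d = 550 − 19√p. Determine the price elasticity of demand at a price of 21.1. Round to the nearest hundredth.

-0.09

At p = 21.1, Q_d = 462.724.
dQ_d/dp = −19/(2√p) = −19/(2·4.5935).
Point elasticity E = (dQ_d/dp)·(p/Q_d) = -2.0682 × 21.1/462.724 ≈ -0.09.
|E| < 1, so demand is inelastic at this price.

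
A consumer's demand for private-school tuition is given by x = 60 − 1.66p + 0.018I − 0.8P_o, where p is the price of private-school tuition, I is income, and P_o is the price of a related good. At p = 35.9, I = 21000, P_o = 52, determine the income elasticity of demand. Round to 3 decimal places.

Substituting, x = 60 − 1.66(35.9) + 0.018(21000) − 0.8(52) = 60 − 59.594 + 378 − 41.6 = 336.806.
∂x/∂I = +0.018, so E_I = 0.018·(21000/336.806) ≈ 1.122.
E_I > 1: normal good (luxury).

1.122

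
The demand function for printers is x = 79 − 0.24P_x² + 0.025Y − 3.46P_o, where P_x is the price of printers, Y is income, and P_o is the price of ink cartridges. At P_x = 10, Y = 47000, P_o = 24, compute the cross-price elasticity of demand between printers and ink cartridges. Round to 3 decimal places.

-0.072

At the given point, x = 79 − 0.24(10)² + 0.025(47000) − 3.46(24) = 79 − 24 + 1175 − 83.04 = 1146.96.
∂x/∂P_o = −3.46, so E_xy = -3.46·(24/1146.96) ≈ -0.072.
E_xy < 0: the goods are complements.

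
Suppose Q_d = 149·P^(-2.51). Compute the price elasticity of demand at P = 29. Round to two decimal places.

For a Cobb–Douglas (constant-elasticity) form Q_d = A·P^α·…, the elasticity with respect to P equals the exponent α at every point.
Here the exponent on P is -2.51, so the price elasticity of demand is -2.51.

-2.51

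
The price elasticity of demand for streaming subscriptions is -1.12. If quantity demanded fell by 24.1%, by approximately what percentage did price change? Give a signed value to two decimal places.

21.52

%ΔQ ≈ E × %ΔP ⇒ %ΔP = %ΔQ / E = (-24.1%)/(-1.12) ≈ 21.52%.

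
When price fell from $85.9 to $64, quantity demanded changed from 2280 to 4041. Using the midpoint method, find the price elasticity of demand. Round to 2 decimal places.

%Δq = (4041 − 2280)/[(2280 + 4041)/2] = 1761/3160.5 ≈ 0.5572.
%Δp = (64 − 85.9)/[(85.9 + 64)/2] = -21.9/74.95 ≈ -0.2922.
Arc elasticity E = %Δq/%Δp ≈ 0.5572/-0.2922 ≈ -1.91.
|E| > 1: demand is elastic over this range.

-1.91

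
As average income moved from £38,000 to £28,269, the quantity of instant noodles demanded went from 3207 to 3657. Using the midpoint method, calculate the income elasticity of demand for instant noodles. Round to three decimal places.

%ΔQ = (3657 − 3207)/[(3207+3657)/2] = 450/3432 ≈ 0.1311.
%ΔM = (28,269 − 38,000)/[(38,000+28,269)/2] = -9731/33134.5 ≈ -0.2937.
E_I = %ΔQ/%ΔM ≈ -0.446.
E_I < 0: inferior good.

-0.446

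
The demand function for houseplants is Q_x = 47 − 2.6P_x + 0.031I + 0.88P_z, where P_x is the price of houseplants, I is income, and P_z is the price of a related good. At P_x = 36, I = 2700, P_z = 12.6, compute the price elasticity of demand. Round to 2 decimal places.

-1.94

First evaluate Q_x: 47 − 2.6(36) + 0.031(2700) + 0.88(12.6) = 47 − 93.6 + 83.7 + 11.088 = 48.188.
∂Q_x/∂P_x = −2.6, so E_p = (−2.6)·(36/48.188) ≈ -1.94.
|E_p| > 1: demand is elastic.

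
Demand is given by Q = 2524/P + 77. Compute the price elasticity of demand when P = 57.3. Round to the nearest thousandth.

-0.364

At P = 57.3, Q = 121.0489.
dQ/dP = −2524/P² = −0.7687.
Point elasticity E = (dQ/dP)·(P/Q) = -0.7687 × 57.3/121.0489 ≈ -0.364.
|E| < 1, so demand is inelastic at this price.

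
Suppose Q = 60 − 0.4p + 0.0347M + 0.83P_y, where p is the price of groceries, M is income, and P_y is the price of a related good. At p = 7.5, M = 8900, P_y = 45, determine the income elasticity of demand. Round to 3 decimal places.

0.766

Substituting, Q = 60 − 0.4(7.5) + 0.0347(8900) + 0.83(45) = 60 − 3 + 308.83 + 37.35 = 403.18.
∂Q/∂M = +0.0347, so E_I = 0.0347·(8900/403.18) ≈ 0.766.
E_I ∈ (0,1): normal good (necessity).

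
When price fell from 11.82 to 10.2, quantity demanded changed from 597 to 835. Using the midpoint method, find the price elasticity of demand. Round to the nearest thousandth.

-2.259

%Δq = (835 − 597)/[(597 + 835)/2] = 238/716 ≈ 0.3324.
%ΔP = (10.2 − 11.82)/[(11.82 + 10.2)/2] = -1.62/11.01 ≈ -0.1471.
Arc elasticity E = %Δq/%ΔP ≈ 0.3324/-0.1471 ≈ -2.259.
|E| > 1: demand is elastic over this range.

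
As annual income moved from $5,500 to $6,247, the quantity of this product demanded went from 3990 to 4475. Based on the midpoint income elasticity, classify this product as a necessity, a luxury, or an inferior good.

necessity

%ΔQ = (4475 − 3990)/[(3990+4475)/2] = 485/4232.5 ≈ 0.1146.
%ΔI = (6,247 − 5,500)/[(5,500+6,247)/2] = 747/5873.5 ≈ 0.1272.
E_I = %ΔQ/%ΔI ≈ 0.901.
E_I ∈ (0,1): normal good (necessity).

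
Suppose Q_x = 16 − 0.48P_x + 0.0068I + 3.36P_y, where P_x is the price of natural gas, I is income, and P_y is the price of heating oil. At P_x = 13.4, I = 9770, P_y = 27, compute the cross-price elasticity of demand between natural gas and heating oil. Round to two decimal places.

0.54

First evaluate Q_x: 16 − 0.48(13.4) + 0.0068(9770) + 3.36(27) = 16 − 6.432 + 66.436 + 90.72 = 166.724.
∂Q_x/∂P_y = +3.36, so E_xy = 3.36·(27/166.724) ≈ 0.54.
E_xy > 0: the goods are substitutes.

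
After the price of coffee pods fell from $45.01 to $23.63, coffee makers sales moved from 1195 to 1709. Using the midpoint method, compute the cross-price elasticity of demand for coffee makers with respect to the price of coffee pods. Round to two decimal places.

-0.57

%ΔQ_x = (1709 − 1195)/[(1195+1709)/2] = 514/1452 ≈ 0.3540.
%ΔP_y = (23.63 − 45.01)/[(45.01+23.63)/2] ≈ -0.6230.
E_xy = 0.3540/-0.6230 ≈ -0.57.
E_xy < 0, so coffee makers and coffee pods are complements.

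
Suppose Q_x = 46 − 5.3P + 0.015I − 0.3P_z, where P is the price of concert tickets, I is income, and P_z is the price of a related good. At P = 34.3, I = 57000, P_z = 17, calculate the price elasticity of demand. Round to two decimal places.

Q_x = 46 − 5.3(34.3) + 0.015(57000) − 0.3(17) = 46 − 181.79 + 855 − 5.1 = 714.11.
∂Q_x/∂P = −5.3, so E_p = (−5.3)·(34.3/714.11) ≈ -0.25.
|E_p| < 1: demand is inelastic.

-0.25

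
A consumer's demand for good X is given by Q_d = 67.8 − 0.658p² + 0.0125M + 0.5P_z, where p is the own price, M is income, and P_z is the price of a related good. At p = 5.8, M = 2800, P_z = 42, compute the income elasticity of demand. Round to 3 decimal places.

0.344

Evaluating quantity at (p, M, P_z) gives Q_d = 67.8 − 0.658(5.8)² + 0.0125(2800) + 0.5(42) = 67.8 − 22.1351 + 35 + 21 = 101.6649.
∂Q_d/∂M = +0.0125, so E_I = 0.0125·(2800/101.6649) ≈ 0.344.
E_I ∈ (0,1): normal good (necessity).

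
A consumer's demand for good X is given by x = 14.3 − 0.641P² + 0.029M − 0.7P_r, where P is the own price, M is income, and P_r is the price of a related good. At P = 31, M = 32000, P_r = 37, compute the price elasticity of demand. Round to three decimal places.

First evaluate x: 14.3 − 0.641(31)² + 0.029(32000) − 0.7(37) = 14.3 − 616.001 + 928 − 25.9 = 300.399.
∂x/∂P = −2·0.641·P = -39.742, so E_p = -39.742·(31/300.399) ≈ -4.101.
|E_p| > 1: demand is elastic.

-4.101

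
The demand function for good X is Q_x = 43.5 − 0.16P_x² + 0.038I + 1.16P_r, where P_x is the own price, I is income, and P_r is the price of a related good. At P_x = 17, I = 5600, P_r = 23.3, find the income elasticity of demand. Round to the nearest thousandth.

0.898

Substituting, Q_x = 43.5 − 0.16(17)² + 0.038(5600) + 1.16(23.3) = 43.5 − 46.24 + 212.8 + 27.028 = 237.088.
∂Q_x/∂I = +0.038, so E_I = 0.038·(5600/237.088) ≈ 0.898.
E_I ∈ (0,1): normal good (necessity).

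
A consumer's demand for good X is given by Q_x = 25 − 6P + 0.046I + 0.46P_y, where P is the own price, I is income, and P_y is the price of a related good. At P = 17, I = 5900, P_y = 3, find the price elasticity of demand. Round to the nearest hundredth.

-0.52

Substituting, Q_x = 25 − 6(17) + 0.046(5900) + 0.46(3) = 25 − 102 + 271.4 + 1.38 = 195.78.
∂Q_x/∂P = −6, so E_p = (−6)·(17/195.78) ≈ -0.52.
|E_p| < 1: demand is inelastic.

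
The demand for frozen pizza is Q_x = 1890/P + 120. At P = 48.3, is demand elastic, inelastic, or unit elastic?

inelastic

At P = 48.3, Q_x = 159.1304.
dQ_x/dP = −1890/P² = −0.8102.
Point elasticity E = (dQ_x/dP)·(P/Q_x) = -0.8102 × 48.3/159.1304 ≈ -0.246.
|E| ≈ 0.246 < 1, so demand is inelastic.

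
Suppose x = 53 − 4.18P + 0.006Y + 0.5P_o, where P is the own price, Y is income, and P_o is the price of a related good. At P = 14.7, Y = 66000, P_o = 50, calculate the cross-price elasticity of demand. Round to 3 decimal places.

0.061

First evaluate x: 53 − 4.18(14.7) + 0.006(66000) + 0.5(50) = 53 − 61.446 + 396 + 25 = 412.554.
∂x/∂P_o = +0.5, so E_xy = 0.5·(50/412.554) ≈ 0.061.
E_xy > 0: the goods are substitutes.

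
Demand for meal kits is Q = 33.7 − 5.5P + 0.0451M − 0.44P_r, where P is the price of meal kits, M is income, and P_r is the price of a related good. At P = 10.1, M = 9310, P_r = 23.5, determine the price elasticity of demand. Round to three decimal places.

First evaluate Q: 33.7 − 5.5(10.1) + 0.0451(9310) − 0.44(23.5) = 33.7 − 55.55 + 419.881 − 10.34 = 387.691.
∂Q/∂P = −5.5, so E_p = (−5.5)·(10.1/387.691) ≈ -0.143.
|E_p| < 1: demand is inelastic.

-0.143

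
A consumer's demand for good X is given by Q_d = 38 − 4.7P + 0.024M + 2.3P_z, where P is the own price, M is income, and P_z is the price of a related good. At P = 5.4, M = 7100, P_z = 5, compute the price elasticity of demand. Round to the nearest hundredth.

First evaluate Q_d: 38 − 4.7(5.4) + 0.024(7100) + 2.3(5) = 38 − 25.38 + 170.4 + 11.5 = 194.52.
∂Q_d/∂P = −4.7, so E_p = (−4.7)·(5.4/194.52) ≈ -0.13.
|E_p| < 1: demand is inelastic.

-0.13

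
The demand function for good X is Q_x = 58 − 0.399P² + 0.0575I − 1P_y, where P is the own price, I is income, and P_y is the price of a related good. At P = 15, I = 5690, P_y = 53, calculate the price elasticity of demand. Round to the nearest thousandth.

Evaluating quantity at (P, I, P_y) gives Q_x = 58 − 0.399(15)² + 0.0575(5690) − 1(53) = 58 − 89.775 + 327.175 − 53 = 242.4.
∂Q_x/∂P = −2·0.399·P = -11.97, so E_p = -11.97·(15/242.4) ≈ -0.741.
|E_p| < 1: demand is inelastic.

-0.741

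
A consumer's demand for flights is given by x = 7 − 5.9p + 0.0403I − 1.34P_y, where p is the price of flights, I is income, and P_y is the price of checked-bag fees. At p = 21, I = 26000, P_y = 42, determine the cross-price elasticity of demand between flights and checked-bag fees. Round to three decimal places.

-0.064

At the given point, x = 7 − 5.9(21) + 0.0403(26000) − 1.34(42) = 7 − 123.9 + 1047.8 − 56.28 = 874.62.
∂x/∂P_y = −1.34, so E_xy = -1.34·(42/874.62) ≈ -0.064.
E_xy < 0: the goods are complements.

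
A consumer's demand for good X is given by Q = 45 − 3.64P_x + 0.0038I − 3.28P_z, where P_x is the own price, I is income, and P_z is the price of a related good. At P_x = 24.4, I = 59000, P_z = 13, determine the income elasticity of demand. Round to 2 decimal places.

1.63

Q = 45 − 3.64(24.4) + 0.0038(59000) − 3.28(13) = 45 − 88.816 + 224.2 − 42.64 = 137.744.
∂Q/∂I = +0.0038, so E_I = 0.0038·(59000/137.744) ≈ 1.63.
E_I > 1: normal good (luxury).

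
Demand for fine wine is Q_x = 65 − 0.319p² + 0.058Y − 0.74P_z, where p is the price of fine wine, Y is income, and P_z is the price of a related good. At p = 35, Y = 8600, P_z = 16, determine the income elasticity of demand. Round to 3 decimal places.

Evaluating quantity at (p, Y, P_z) gives Q_x = 65 − 0.319(35)² + 0.058(8600) − 0.74(16) = 65 − 390.775 + 498.8 − 11.84 = 161.185.
∂Q_x/∂Y = +0.058, so E_I = 0.058·(8600/161.185) ≈ 3.095.
E_I > 1: normal good (luxury).

3.095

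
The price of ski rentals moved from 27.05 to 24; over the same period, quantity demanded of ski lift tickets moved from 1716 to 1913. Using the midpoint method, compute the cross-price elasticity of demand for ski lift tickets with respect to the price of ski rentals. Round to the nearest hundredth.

%ΔQ_x = (1913 − 1716)/[(1716+1913)/2] = 197/1814.5 ≈ 0.1086.
%ΔP_y = (24 − 27.05)/[(27.05+24)/2] ≈ -0.1195.
E_xy = 0.1086/-0.1195 ≈ -0.91.
E_xy < 0, so ski lift tickets and ski rentals are complements.

-0.91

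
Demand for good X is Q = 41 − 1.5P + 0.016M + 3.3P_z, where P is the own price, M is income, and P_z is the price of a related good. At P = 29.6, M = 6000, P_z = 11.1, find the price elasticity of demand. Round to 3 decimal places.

First evaluate Q: 41 − 1.5(29.6) + 0.016(6000) + 3.3(11.1) = 41 − 44.4 + 96 + 36.63 = 129.23.
∂Q/∂P = −1.5, so E_p = (−1.5)·(29.6/129.23) ≈ -0.344.
|E_p| < 1: demand is inelastic.

-0.344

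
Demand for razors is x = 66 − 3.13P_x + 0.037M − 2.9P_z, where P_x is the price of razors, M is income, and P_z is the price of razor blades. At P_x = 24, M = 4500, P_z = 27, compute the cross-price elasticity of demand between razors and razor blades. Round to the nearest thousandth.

-0.990

Substituting, x = 66 − 3.13(24) + 0.037(4500) − 2.9(27) = 66 − 75.12 + 166.5 − 78.3 = 79.08.
∂x/∂P_z = −2.9, so E_xy = -2.9·(27/79.08) ≈ -0.990.
E_xy < 0: the goods are complements.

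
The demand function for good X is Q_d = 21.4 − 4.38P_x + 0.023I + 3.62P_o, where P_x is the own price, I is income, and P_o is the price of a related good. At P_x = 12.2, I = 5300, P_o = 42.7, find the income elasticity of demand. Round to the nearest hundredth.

0.50

Evaluating quantity at (P_x, I, P_o) gives Q_d = 21.4 − 4.38(12.2) + 0.023(5300) + 3.62(42.7) = 21.4 − 53.436 + 121.9 + 154.574 = 244.438.
∂Q_d/∂I = +0.023, so E_I = 0.023·(5300/244.438) ≈ 0.50.
E_I ∈ (0,1): normal good (necessity).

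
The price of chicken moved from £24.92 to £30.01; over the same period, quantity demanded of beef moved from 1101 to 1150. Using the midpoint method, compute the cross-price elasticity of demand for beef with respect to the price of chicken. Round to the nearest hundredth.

0.23

%ΔQ_x = (1150 − 1101)/[(1101+1150)/2] = 49/1125.5 ≈ 0.0435.
%ΔP_y = (30.01 − 24.92)/[(24.92+30.01)/2] ≈ 0.1853.
E_xy = 0.0435/0.1853 ≈ 0.23.
E_xy > 0, so beef and chicken are substitutes.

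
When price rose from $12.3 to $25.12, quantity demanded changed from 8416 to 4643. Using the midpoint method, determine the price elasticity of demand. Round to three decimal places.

-0.843

%Δq = (4643 − 8416)/[(8416 + 4643)/2] = -3773/6529.5 ≈ -0.5778.
%Δp = (25.12 − 12.3)/[(12.3 + 25.12)/2] = 12.82/18.71 ≈ 0.6852.
Arc elasticity E = %Δq/%Δp ≈ -0.5778/0.6852 ≈ -0.843.
|E| < 1: demand is inelastic over this range.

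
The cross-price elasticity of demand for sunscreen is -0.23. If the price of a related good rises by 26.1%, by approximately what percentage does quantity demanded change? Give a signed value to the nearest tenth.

-6.0

%ΔQ ≈ E × %ΔP_y = (-0.23) × (26.1%) ≈ -6.0%.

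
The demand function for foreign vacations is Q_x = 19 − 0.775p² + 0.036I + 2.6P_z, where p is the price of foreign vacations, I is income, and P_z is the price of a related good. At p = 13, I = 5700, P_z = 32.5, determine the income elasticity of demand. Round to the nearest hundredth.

Evaluating quantity at (p, I, P_z) gives Q_x = 19 − 0.775(13)² + 0.036(5700) + 2.6(32.5) = 19 − 130.975 + 205.2 + 84.5 = 177.725.
∂Q_x/∂I = +0.036, so E_I = 0.036·(5700/177.725) ≈ 1.15.
E_I > 1: normal good (luxury).

1.15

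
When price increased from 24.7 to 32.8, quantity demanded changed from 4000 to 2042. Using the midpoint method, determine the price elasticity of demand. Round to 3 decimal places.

%Δq = (2042 − 4000)/[(4000 + 2042)/2] = -1958/3021 ≈ -0.6481.
%ΔP = (32.8 − 24.7)/[(24.7 + 32.8)/2] = 8.1/28.75 ≈ 0.2817.
Arc elasticity E = %Δq/%ΔP ≈ -0.6481/0.2817 ≈ -2.300.
|E| > 1: demand is elastic over this range.

-2.300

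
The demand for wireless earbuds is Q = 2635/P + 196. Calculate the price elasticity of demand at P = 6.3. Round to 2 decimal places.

At P = 6.3, Q = 614.254.
dQ/dP = −2635/P² = −66.3895.
Point elasticity E = (dQ/dP)·(P/Q) = -66.3895 × 6.3/614.254 ≈ -0.68.
|E| < 1, so demand is inelastic at this price.

-0.68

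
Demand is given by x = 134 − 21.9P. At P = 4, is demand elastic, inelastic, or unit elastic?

elastic

At P = 4, x = 46.4.
dx/dP = −21.9.
Point elasticity E = (dx/dP)·(P/x) = -21.9 × 4/46.4 ≈ -1.888.
|E| ≈ 1.888 > 1, so demand is elastic.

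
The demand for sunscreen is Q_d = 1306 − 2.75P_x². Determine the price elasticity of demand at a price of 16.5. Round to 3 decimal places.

At P_x = 16.5, Q_d = 557.3125.
dQ_d/dP_x = −2·2.75·P_x = −90.75.
Point elasticity E = (dQ_d/dP_x)·(P_x/Q_d) = -90.75 × 16.5/557.3125 ≈ -2.687.
|E| > 1, so demand is elastic at this price.

-2.687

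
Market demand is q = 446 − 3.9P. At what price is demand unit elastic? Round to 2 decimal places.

57.18

For linear demand q = a − bP, E = −bP/(a − bP). |E| = 1 ⇒ bP = a − bP ⇒ P = a/(2b).
P = 446/(2·3.9) ≈ 57.18.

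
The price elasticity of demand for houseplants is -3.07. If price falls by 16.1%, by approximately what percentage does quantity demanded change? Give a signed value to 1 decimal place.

49.4

%ΔQ ≈ E × %ΔP = (-3.07) × (-16.1%) ≈ 49.4%.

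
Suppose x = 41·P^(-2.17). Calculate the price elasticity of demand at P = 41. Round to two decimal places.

For a Cobb–Douglas (constant-elasticity) form x = A·P^α·…, the elasticity with respect to P equals the exponent α at every point.
Here the exponent on P is -2.17, so the price elasticity of demand is -2.17.

-2.17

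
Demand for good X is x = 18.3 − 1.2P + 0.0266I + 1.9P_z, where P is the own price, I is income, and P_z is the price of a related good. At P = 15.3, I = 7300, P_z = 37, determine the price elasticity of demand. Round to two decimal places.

-0.07

First evaluate x: 18.3 − 1.2(15.3) + 0.0266(7300) + 1.9(37) = 18.3 − 18.36 + 194.18 + 70.3 = 264.42.
∂x/∂P = −1.2, so E_p = (−1.2)·(15.3/264.42) ≈ -0.07.
|E_p| < 1: demand is inelastic.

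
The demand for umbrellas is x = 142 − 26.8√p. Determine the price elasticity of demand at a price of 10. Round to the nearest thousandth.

-0.740

At p = 10, x = 57.251.
dx/dp = −26.8/(2√p) = −26.8/(2·3.1623).
Point elasticity E = (dx/dp)·(p/x) = -4.2375 × 10/57.251 ≈ -0.740.
|E| < 1, so demand is inelastic at this price.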